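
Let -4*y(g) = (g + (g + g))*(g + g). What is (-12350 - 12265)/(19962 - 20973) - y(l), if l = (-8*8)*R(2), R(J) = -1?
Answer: 2078733/337 ≈ 6168.3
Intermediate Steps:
l = 64 (l = -8*8*(-1) = -64*(-1) = 64)
y(g) = -3*g²/2 (y(g) = -(g + (g + g))*(g + g)/4 = -(g + 2*g)*2*g/4 = -3*g*2*g/4 = -3*g²/2)
(-12350 - 12265)/(19962 - 20973) - y(l) = (-12350 - 12265)/(19962 - 20973) - (-3)*64²/2 = -24615/(-1011) - (-3)*4096/2 = -24615*(-1/1011) - 1*(-6144) = 8205/337 + 6144 = 2078733/337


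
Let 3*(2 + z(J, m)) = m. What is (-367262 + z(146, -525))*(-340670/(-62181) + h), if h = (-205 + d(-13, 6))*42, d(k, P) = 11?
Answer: 186038083447802/62181 ≈ 2.9919e+9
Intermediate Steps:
z(J, m) = -2 + m/3
h = -8148 (h = (-205 + 11)*42 = -194*42 = -8148)
(-367262 + z(146, -525))*(-340670/(-62181) + h) = (-367262 + (-2 + (⅓)*(-525)))*(-340670/(-62181) - 8148) = (-367262 + (-2 - 175))*(-340670*(-1/62181) - 8148) = (-367262 - 177)*(340670/62181 - 8148) = -367439*(-506310118/62181) = 186038083447802/62181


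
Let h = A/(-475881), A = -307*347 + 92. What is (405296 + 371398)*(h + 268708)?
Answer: 1947417631165890/9331 ≈ 2.0870e+11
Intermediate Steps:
A = -106437 (A = -106529 + 92 = -106437)
h = 2087/9331 (h = -106437/(-475881) = -106437*(-1/475881) = 2087/9331 ≈ 0.22366)
(405296 + 371398)*(h + 268708) = (405296 + 371398)*(2087/9331 + 268708) = 776694*(2507316435/9331) = 1947417631165890/9331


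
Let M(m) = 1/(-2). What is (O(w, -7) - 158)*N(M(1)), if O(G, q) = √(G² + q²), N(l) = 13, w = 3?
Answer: -2054 + 13*√58 ≈ -1955.0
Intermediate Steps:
M(m) = -½ (M(m) = 1*(-½) = -½)
(O(w, -7) - 158)*N(M(1)) = (√(3² + (-7)²) - 158)*13 = (√(9 + 49) - 158)*13 = (√58 - 158)*13 = (-158 + √58)*13 = -2054 + 13*√58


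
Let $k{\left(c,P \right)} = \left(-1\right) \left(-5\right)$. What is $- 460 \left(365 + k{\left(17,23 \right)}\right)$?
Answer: $-170200$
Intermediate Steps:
$k{\left(c,P \right)} = 5$
$- 460 \left(365 + k{\left(17,23 \right)}\right) = - 460 \left(365 + 5\right) = \left(-460\right) 370 = -170200$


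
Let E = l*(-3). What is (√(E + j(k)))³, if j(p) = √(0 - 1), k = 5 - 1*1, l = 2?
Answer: (-6 + I)^(3/2) ≈ -3.6785 - 14.544*I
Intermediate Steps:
k = 4 (k = 5 - 1 = 4)
E = -6 (E = 2*(-3) = -6)
j(p) = I (j(p) = √(-1) = I)
(√(E + j(k)))³ = (√(-6 + I))³ = (-6 + I)^(3/2)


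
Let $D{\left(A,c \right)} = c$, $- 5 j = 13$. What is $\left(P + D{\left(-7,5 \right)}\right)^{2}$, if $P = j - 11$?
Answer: $\frac{1849}{25} \approx 73.96$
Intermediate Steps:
$j = - \frac{13}{5}$ ($j = \left(- \frac{1}{5}\right) 13 = - \frac{13}{5} \approx -2.6$)
$P = - \frac{68}{5}$ ($P = - \frac{13}{5} - 11 = - \frac{68}{5} \approx -13.6$)
$\left(P + D{\left(-7,5 \right)}\right)^{2} = \left(- \frac{68}{5} + 5\right)^{2} = \left(- \frac{43}{5}\right)^{2} = \frac{1849}{25}$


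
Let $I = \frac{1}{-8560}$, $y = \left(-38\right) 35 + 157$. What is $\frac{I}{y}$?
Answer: $\frac{1}{10040880} \approx 9.9593 \cdot 10^{-8}$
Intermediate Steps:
$y = -1173$ ($y = -1330 + 157 = -1173$)
$I = - \frac{1}{8560} \approx -0.00011682$
$\frac{I}{y} = - \frac{1}{8560 \left(-1173\right)} = \left(- \frac{1}{8560}\right) \left(- \frac{1}{1173}\right) = \frac{1}{10040880}$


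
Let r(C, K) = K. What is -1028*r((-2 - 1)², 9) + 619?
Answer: -8633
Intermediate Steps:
-1028*r((-2 - 1)², 9) + 619 = -1028*9 + 619 = -9252 + 619 = -8633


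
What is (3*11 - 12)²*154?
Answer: 67914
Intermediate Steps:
(3*11 - 12)²*154 = (33 - 12)²*154 = 21²*154 = 441*154 = 67914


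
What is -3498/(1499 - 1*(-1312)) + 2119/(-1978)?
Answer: -4291851/1853386 ≈ -2.3157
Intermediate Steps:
-3498/(1499 - 1*(-1312)) + 2119/(-1978) = -3498/(1499 + 1312) + 2119*(-1/1978) = -3498/2811 - 2119/1978 = -3498*1/2811 - 2119/1978 = -1166/937 - 2119/1978 = -4291851/1853386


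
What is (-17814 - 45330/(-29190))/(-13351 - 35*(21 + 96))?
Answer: 17331511/16974958 ≈ 1.0210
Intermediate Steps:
(-17814 - 45330/(-29190))/(-13351 - 35*(21 + 96)) = (-17814 - 45330*(-1/29190))/(-13351 - 35*117) = (-17814 + 1511/973)/(-13351 - 4095) = -17331511/973/(-17446) = -17331511/973*(-1/17446) = 17331511/16974958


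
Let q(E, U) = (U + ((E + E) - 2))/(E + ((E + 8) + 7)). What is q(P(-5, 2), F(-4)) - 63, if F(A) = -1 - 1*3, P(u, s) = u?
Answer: -331/5 ≈ -66.200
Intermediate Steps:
F(A) = -4 (F(A) = -1 - 3 = -4)
q(E, U) = (-2 + U + 2*E)/(15 + 2*E) (q(E, U) = (U + (2*E - 2))/(E + ((8 + E) + 7)) = (U + (-2 + 2*E))/(E + (15 + E)) = (-2 + U + 2*E)/(15 + 2*E))
q(P(-5, 2), F(-4)) - 63 = (-2 - 4 + 2*(-5))/(15 + 2*(-5)) - 63 = (-2 - 4 - 10)/(15 - 10) - 63 = -16/5 - 63 = -331/5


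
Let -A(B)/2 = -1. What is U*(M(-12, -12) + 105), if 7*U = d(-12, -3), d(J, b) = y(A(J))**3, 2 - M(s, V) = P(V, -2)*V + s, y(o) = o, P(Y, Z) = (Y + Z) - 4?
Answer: -776/7 ≈ -110.86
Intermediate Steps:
A(B) = 2 (A(B) = -2*(-1) = 2)
P(Y, Z) = -4 + Y + Z
M(s, V) = 2 - s - V*(-6 + V) (M(s, V) = 2 - ((-4 + V - 2)*V + s) = 2 - ((-6 + V)*V + s) = 2 - (V*(-6 + V) + s) = 2 - (s + V*(-6 + V)) = 2 + (-s - V*(-6 + V)) = 2 - s - V*(-6 + V))
d(J, b) = 8 (d(J, b) = 2**3 = 8)
U = 8/7 (U = (1/7)*8 = 8/7 ≈ 1.1429)
U*(M(-12, -12) + 105) = 8*((2 - 1*(-12) - 1*(-12)*(-6 - 12)) + 105)/7 = 8*((2 + 12 - 1*(-12)*(-18)) + 105)/7 = 8*((2 + 12 - 216) + 105)/7 = 8*(-202 + 105)/7 = (8/7)*(-97) = -776/7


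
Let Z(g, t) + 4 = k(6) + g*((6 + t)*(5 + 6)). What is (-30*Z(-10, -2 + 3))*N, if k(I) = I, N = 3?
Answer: 69120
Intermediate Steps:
Z(g, t) = 2 + g*(66 + 11*t) (Z(g, t) = -4 + (6 + g*((6 + t)*(5 + 6))) = -4 + (6 + g*((6 + t)*11)) = -4 + (6 + g*(66 + 11*t)) = 2 + g*(66 + 11*t))
(-30*Z(-10, -2 + 3))*N = -30*(2 + 66*(-10) + 11*(-10)*(-2 + 3))*3 = -30*(2 - 660 + 11*(-10)*1)*3 = -30*(2 - 660 - 110)*3 = -30*(-768)*3 = 23040*3 = 69120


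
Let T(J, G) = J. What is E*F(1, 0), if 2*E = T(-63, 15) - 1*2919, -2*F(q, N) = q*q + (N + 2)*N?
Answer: 1491/2 ≈ 745.50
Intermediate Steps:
F(q, N) = -q²/2 - N*(2 + N)/2 (F(q, N) = -(q*q + (N + 2)*N)/2 = -(q² + (2 + N)*N)/2 = -(q² + N*(2 + N))/2 = -q²/2 - N*(2 + N)/2)
E = -1491 (E = (-63 - 1*2919)/2 = (-63 - 2919)/2 = (½)*(-2982) = -1491)
E*F(1, 0) = -1491*(-1*0 - ½*0² - ½*1²) = -1491*(0 - ½*0 - ½*1) = -1491*(0 + 0 - ½) = -1491*(-½) = 1491/2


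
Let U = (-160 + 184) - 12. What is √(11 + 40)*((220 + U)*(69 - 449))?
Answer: -88160*√51 ≈ -6.2959e+5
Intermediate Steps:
U = 12 (U = 24 - 12 = 12)
√(11 + 40)*((220 + U)*(69 - 449)) = √(11 + 40)*((220 + 12)*(69 - 449)) = √51*(232*(-380)) = √51*(-88160) = -88160*√51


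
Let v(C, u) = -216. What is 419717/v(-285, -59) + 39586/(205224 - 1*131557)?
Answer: -30910741663/15912072 ≈ -1942.6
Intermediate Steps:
419717/v(-285, -59) + 39586/(205224 - 1*131557) = 419717/(-216) + 39586/(205224 - 1*131557) = 419717*(-1/216) + 39586/(205224 - 131557) = -419717/216 + 39586/73667 = -30910741663/15912072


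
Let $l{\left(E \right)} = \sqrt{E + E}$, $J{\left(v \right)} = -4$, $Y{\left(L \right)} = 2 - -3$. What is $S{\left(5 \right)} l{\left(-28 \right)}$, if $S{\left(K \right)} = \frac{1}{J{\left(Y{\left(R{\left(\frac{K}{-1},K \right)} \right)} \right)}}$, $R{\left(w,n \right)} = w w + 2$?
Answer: $- \frac{i \sqrt{14}}{2} \approx - 1.8708 i$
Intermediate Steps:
$R{\left(w,n \right)} = 2 + w^{2}$ ($R{\left(w,n \right)} = w^{2} + 2 = 2 + w^{2}$)
$Y{\left(L \right)} = 5$ ($Y{\left(L \right)} = 2 + 3 = 5$)
$l{\left(E \right)} = \sqrt{2} \sqrt{E}$ ($l{\left(E \right)} = \sqrt{2 E} = \sqrt{2} \sqrt{E}$)
$S{\left(K \right)} = - \frac{1}{4}$ ($S{\left(K \right)} = \frac{1}{-4} = - \frac{1}{4}$)
$S{\left(5 \right)} l{\left(-28 \right)} = - \frac{\sqrt{2} \sqrt{-28}}{4} = - \frac{\sqrt{2} \cdot 2 i \sqrt{7}}{4} = - \frac{2 i \sqrt{14}}{4} = - \frac{i \sqrt{14}}{2}$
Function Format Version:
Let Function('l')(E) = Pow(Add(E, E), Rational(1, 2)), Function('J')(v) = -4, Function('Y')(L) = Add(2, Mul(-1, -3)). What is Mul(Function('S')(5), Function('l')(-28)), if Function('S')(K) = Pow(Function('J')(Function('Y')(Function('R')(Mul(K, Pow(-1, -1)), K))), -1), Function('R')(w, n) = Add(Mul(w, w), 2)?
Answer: Mul(Rational(-1, 2), I, Pow(14, Rational(1, 2))) ≈ Mul(-1.8708, I)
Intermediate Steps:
Function('R')(w, n) = Add(2, Pow(w, 2)) (Function('R')(w, n) = Add(Pow(w, 2), 2) = Add(2, Pow(w, 2)))
Function('Y')(L) = 5 (Function('Y')(L) = Add(2, 3) = 5)
Function('l')(E) = Mul(Pow(2, Rational(1, 2)), Pow(E, Rational(1, 2))) (Function('l')(E) = Pow(Mul(2, E), Rational(1, 2)) = Mul(Pow(2, Rational(1, 2)), Pow(E, Rational(1, 2))))
Function('S')(K) = Rational(-1, 4) (Function('S')(K) = Pow(-4, -1) = Rational(-1, 4))
Mul(Function('S')(5), Function('l')(-28)) = Mul(Rational(-1, 4), Mul(Pow(2, Rational(1, 2)), Pow(-28, Rational(1, 2)))) = Mul(Rational(-1, 4), Mul(Pow(2, Rational(1, 2)), Mul(2, I, Pow(7, Rational(1, 2))))) = Mul(Rational(-1, 4), Mul(2, I, Pow(14, Rational(1, 2)))) = Mul(Rational(-1, 2), I, Pow(14, Rational(1, 2)))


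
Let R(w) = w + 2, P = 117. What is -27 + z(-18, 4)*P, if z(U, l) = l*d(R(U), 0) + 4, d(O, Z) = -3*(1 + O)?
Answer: 21501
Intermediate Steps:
R(w) = 2 + w
d(O, Z) = -3 - 3*O
z(U, l) = 4 + l*(-9 - 3*U) (z(U, l) = l*(-3 - 3*(2 + U)) + 4 = l*(-3 + (-6 - 3*U)) + 4 = l*(-9 - 3*U) + 4 = 4 + l*(-9 - 3*U))
-27 + z(-18, 4)*P = -27 + (4 - 3*4*(3 - 18))*117 = -27 + (4 - 3*4*(-15))*117 = -27 + (4 + 180)*117 = -27 + 184*117 = -27 + 21528 = 21501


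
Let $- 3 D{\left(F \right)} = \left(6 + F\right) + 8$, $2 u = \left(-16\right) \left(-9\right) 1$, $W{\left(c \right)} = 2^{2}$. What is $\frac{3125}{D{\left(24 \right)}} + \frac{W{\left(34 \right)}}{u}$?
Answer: $- \frac{42178}{171} \approx -246.66$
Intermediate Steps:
$W{\left(c \right)} = 4$
$u = 72$ ($u = \frac{\left(-16\right) \left(-9\right) 1}{2} = \frac{144 \cdot 1}{2} = \frac{1}{2} \cdot 144 = 72$)
$D{\left(F \right)} = - \frac{14}{3} - \frac{F}{3}$ ($D{\left(F \right)} = - \frac{\left(6 + F\right) + 8}{3} = - \frac{14 + F}{3} = - \frac{14}{3} - \frac{F}{3}$)
$\frac{3125}{D{\left(24 \right)}} + \frac{W{\left(34 \right)}}{u} = \frac{3125}{- \frac{14}{3} - 8} + \frac{4}{72} = \frac{3125}{- \frac{14}{3} - 8} + 4 \cdot \frac{1}{72} = \frac{3125}{- \frac{38}{3}} + \frac{1}{18} = 3125 \left(- \frac{3}{38}\right) + \frac{1}{18} = - \frac{9375}{38} + \frac{1}{18} = - \frac{42178}{171}$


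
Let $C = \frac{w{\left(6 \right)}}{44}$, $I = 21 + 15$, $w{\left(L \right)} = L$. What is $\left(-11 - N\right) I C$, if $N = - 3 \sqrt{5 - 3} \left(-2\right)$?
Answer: $-54 - \frac{324 \sqrt{2}}{11} \approx -95.655$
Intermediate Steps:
$I = 36$
$C = \frac{3}{22}$ ($C = \frac{6}{44} = 6 \cdot \frac{1}{44} = \frac{3}{22} \approx 0.13636$)
$N = 6 \sqrt{2}$ ($N = - 3 \sqrt{2} \left(-2\right) = 6 \sqrt{2} \approx 8.4853$)
$\left(-11 - N\right) I C = \left(-11 - 6 \sqrt{2}\right) 36 \cdot \frac{3}{22} = \left(-396 - 216 \sqrt{2}\right) \frac{3}{22} = -54 - \frac{324 \sqrt{2}}{11}$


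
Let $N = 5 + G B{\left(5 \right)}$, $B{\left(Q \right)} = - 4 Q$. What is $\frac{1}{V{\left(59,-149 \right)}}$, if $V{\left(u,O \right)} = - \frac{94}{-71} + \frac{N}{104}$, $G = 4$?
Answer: $\frac{7384}{4451} \approx 1.659$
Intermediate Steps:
$N = -75$ ($N = 5 + 4 \left(\left(-4\right) 5\right) = 5 + 4 \left(-20\right) = 5 - 80 = -75$)
$V{\left(u,O \right)} = \frac{4451}{7384}$ ($V{\left(u,O \right)} = - \frac{94}{-71} - \frac{75}{104} = \left(-94\right) \left(- \frac{1}{71}\right) - \frac{75}{104} = \frac{94}{71} - \frac{75}{104} = \frac{4451}{7384}$)
$\frac{1}{V{\left(59,-149 \right)}} = \frac{1}{\frac{4451}{7384}} = \frac{7384}{4451}$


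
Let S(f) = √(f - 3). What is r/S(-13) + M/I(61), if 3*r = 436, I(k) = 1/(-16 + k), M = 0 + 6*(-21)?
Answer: -5670 - 109*I/3 ≈ -5670.0 - 36.333*I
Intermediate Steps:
S(f) = √(-3 + f)
M = -126 (M = 0 - 126 = -126)
r = 436/3 (r = (⅓)*436 = 436/3 ≈ 145.33)
r/S(-13) + M/I(61) = 436/(3*(√(-3 - 13))) - 126/(1/(-16 + 61)) = 436/(3*(√(-16))) - 126/(1/45) = 436/(3*((4*I))) - 126/1/45 = 436*(-I/4)/3 - 126*45 = -109*I/3 - 5670 = -5670 - 109*I/3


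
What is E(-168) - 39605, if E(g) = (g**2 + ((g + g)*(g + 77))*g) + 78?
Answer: -5148071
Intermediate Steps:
E(g) = 78 + g**2 + 2*g**2*(77 + g) (E(g) = (g**2 + ((2*g)*(77 + g))*g) + 78 = (g**2 + (2*g*(77 + g))*g) + 78 = (g**2 + 2*g**2*(77 + g)) + 78 = 78 + g**2 + 2*g**2*(77 + g))
E(-168) - 39605 = (78 + 2*(-168)**3 + 155*(-168)**2) - 39605 = (78 + 2*(-4741632) + 155*28224) - 39605 = (78 - 9483264 + 4374720) - 39605 = -5108466 - 39605 = -5148071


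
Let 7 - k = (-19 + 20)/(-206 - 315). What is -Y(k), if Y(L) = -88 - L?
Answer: 49496/521 ≈ 95.002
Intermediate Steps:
k = 3648/521 (k = 7 - (-19 + 20)/(-206 - 315) = 7 - 1/(-521) = 7 - (-1)/521 = 7 - 1*(-1/521) = 7 + 1/521 = 3648/521 ≈ 7.0019)
-Y(k) = -(-88 - 1*3648/521) = -(-88 - 3648/521) = -1*(-49496/521) = 49496/521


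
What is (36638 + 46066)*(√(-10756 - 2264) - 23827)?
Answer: -1970588208 + 165408*I*√3255 ≈ -1.9706e+9 + 9.437e+6*I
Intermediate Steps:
(36638 + 46066)*(√(-10756 - 2264) - 23827) = 82704*(√(-13020) - 23827) = 82704*(2*I*√3255 - 23827) = 82704*(-23827 + 2*I*√3255) = -1970588208 + 165408*I*√3255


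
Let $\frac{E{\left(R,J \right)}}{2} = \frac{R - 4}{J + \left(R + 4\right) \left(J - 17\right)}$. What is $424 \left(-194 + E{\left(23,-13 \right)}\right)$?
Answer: $- \frac{67712800}{823} \approx -82276.0$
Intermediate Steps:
$E{\left(R,J \right)} = \frac{2 \left(-4 + R\right)}{J + \left(-17 + J\right) \left(4 + R\right)}$ ($E{\left(R,J \right)} = 2 \frac{R - 4}{J + \left(R + 4\right) \left(J - 17\right)} = 2 \frac{-4 + R}{J + \left(4 + R\right) \left(-17 + J\right)} = 2 \frac{-4 + R}{J + \left(-17 + J\right) \left(4 + R\right)} = \frac{2 \left(-4 + R\right)}{J + \left(-17 + J\right) \left(4 + R\right)}$)
$424 \left(-194 + E{\left(23,-13 \right)}\right) = 424 \left(-194 + \frac{2 \left(-4 + 23\right)}{-68 - 391 + 5 \left(-13\right) - 299}\right) = 424 \left(-194 + 2 \frac{1}{-68 - 391 - 65 - 299} \cdot 19\right) = 424 \left(-194 + 2 \frac{1}{-823} \cdot 19\right) = 424 \left(-194 + 2 \left(- \frac{1}{823}\right) 19\right) = 424 \left(-194 - \frac{38}{823}\right) = 424 \left(- \frac{159700}{823}\right) = - \frac{67712800}{823}$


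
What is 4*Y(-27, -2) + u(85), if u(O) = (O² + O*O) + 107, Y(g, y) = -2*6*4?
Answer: 14365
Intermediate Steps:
Y(g, y) = -48 (Y(g, y) = -12*4 = -48)
u(O) = 107 + 2*O² (u(O) = (O² + O²) + 107 = 2*O² + 107 = 107 + 2*O²)
4*Y(-27, -2) + u(85) = 4*(-48) + (107 + 2*85²) = -192 + (107 + 2*7225) = -192 + (107 + 14450) = -192 + 14557 = 14365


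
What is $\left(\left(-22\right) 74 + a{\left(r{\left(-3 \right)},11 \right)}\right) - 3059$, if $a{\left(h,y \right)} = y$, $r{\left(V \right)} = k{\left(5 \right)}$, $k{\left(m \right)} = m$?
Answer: $-4676$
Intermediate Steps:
$r{\left(V \right)} = 5$
$\left(\left(-22\right) 74 + a{\left(r{\left(-3 \right)},11 \right)}\right) - 3059 = \left(\left(-22\right) 74 + 11\right) - 3059 = \left(-1628 + 11\right) - 3059 = -1617 - 3059 = -4676$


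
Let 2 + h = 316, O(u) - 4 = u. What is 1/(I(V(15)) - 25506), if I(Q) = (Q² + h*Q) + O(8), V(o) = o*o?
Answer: 1/95781 ≈ 1.0440e-5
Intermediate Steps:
O(u) = 4 + u
V(o) = o²
h = 314 (h = -2 + 316 = 314)
I(Q) = 12 + Q² + 314*Q (I(Q) = (Q² + 314*Q) + (4 + 8) = (Q² + 314*Q) + 12 = 12 + Q² + 314*Q)
1/(I(V(15)) - 25506) = 1/((12 + (15²)² + 314*15²) - 25506) = 1/((12 + 225² + 314*225) - 25506) = 1/((12 + 50625 + 70650) - 25506) = 1/(121287 - 25506) = 1/95781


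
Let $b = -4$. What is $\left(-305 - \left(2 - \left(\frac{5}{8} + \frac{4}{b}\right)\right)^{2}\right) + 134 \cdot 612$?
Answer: $\frac{5228631}{64} \approx 81697.0$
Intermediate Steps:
$\left(-305 - \left(2 - \left(\frac{5}{8} + \frac{4}{b}\right)\right)^{2}\right) + 134 \cdot 612 = \left(-305 - \left(2 - \left(-1 + \frac{5}{8}\right)\right)^{2}\right) + 134 \cdot 612 = \left(-305 - \left(2 - - \frac{3}{8}\right)^{2}\right) + 82008 = \left(-305 - \left(2 + \left(1 - \frac{5}{8}\right)\right)^{2}\right) + 82008 = \left(-305 - \left(2 + \frac{3}{8}\right)^{2}\right) + 82008 = \left(-305 - \left(\frac{19}{8}\right)^{2}\right) + 82008 = \left(-305 - \frac{361}{64}\right) + 82008 = - \frac{19881}{64} + 82008 = \frac{5228631}{64}$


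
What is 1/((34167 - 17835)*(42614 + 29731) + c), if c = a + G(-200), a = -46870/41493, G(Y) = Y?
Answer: 41493/49025570294750 ≈ 8.4635e-10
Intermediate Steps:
a = -46870/41493 (a = -46870*1/41493 = -46870/41493 ≈ -1.1296)
c = -8345470/41493 (c = -46870/41493 - 200 = -8345470/41493 ≈ -201.13)
1/((34167 - 17835)*(42614 + 29731) + c) = 1/((34167 - 17835)*(42614 + 29731) - 8345470/41493) = 1/(16332*72345 - 8345470/41493) = 1/(1181538540 - 8345470/41493) = 1/(49025570294750/41493) = 41493/49025570294750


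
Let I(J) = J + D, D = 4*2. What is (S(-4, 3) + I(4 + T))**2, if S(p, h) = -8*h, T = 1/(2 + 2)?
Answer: 2209/16 ≈ 138.06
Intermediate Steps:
T = 1/4 ≈ 0.25000
D = 8
I(J) = 8 + J (I(J) = J + 8 = 8 + J)
(S(-4, 3) + I(4 + T))**2 = (-8*3 + (8 + (4 + 1/4)))**2 = (-24 + (8 + 17/4))**2 = (-24 + 49/4)**2 = (-47/4)**2 = 2209/16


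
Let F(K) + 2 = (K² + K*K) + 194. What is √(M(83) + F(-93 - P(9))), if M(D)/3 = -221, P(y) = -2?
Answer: √16091 ≈ 126.85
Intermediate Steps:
M(D) = -663 (M(D) = 3*(-221) = -663)
F(K) = 192 + 2*K² (F(K) = -2 + ((K² + K*K) + 194) = -2 + ((K² + K²) + 194) = -2 + (2*K² + 194) = -2 + (194 + 2*K²) = 192 + 2*K²)
√(M(83) + F(-93 - P(9))) = √(-663 + (192 + 2*(-93 - 1*(-2))²)) = √(-663 + (192 + 2*(-93 + 2)²)) = √(-663 + (192 + 2*(-91)²)) = √(-663 + (192 + 2*8281)) = √(-663 + (192 + 16562)) = √(-663 + 16754) = √16091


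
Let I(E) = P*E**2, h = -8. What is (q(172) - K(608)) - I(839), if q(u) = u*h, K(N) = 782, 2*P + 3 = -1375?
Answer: 484999411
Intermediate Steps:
P = -689 (P = -3/2 + (1/2)*(-1375) = -3/2 - 1375/2 = -689)
I(E) = -689*E**2
q(u) = -8*u (q(u) = u*(-8) = -8*u)
(q(172) - K(608)) - I(839) = (-8*172 - 1*782) - (-689)*839**2 = (-1376 - 782) - (-689)*703921 = -2158 - 1*(-485001569) = -2158 + 485001569 = 484999411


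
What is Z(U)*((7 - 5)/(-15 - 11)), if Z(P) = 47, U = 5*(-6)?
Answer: -47/13 ≈ -3.6154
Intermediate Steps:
U = -30
Z(U)*((7 - 5)/(-15 - 11)) = 47*((7 - 5)/(-15 - 11)) = 47*(2/(-26)) = 47*(2*(-1/26)) = 47*(-1/13) = -47/13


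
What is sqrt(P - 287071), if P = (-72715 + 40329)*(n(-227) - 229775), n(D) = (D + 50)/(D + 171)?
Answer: sqrt(1458456328357)/14 ≈ 86262.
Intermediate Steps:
n(D) = (50 + D)/(171 + D)
P = 208358942039/28 (P = (-72715 + 40329)*((50 - 227)/(171 - 227) - 229775) = -32386*(-177/(-56) - 229775) = -32386*(-1/56*(-177) - 229775) = -32386*(177/56 - 229775) = -32386*(-12867223/56) = 208358942039/28 ≈ 7.4414e+9)
sqrt(P - 287071) = sqrt(208358942039/28 - 287071) = sqrt(208350904051/28) = sqrt(1458456328357)/14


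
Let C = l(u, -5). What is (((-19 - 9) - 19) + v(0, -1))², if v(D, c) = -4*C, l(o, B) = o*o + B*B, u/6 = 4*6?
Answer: 6904114281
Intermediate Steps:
u = 144 (u = 6*(4*6) = 6*24 = 144)
l(o, B) = B² + o² (l(o, B) = o² + B² = B² + o²)
C = 20761 (C = (-5)² + 144² = 25 + 20736 = 20761)
v(D, c) = -83044 (v(D, c) = -4*20761 = -83044)
(((-19 - 9) - 19) + v(0, -1))² = (((-19 - 9) - 19) - 83044)² = ((-28 - 19) - 83044)² = (-47 - 83044)² = (-83091)² = 6904114281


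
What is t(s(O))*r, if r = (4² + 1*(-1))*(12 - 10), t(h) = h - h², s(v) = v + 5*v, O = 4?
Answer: -16560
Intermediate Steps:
s(v) = 6*v
r = 30 (r = (16 - 1)*2 = 15*2 = 30)
t(s(O))*r = ((6*4)*(1 - 6*4))*30 = (24*(1 - 1*24))*30 = (24*(1 - 24))*30 = (24*(-23))*30 = -552*30 = -16560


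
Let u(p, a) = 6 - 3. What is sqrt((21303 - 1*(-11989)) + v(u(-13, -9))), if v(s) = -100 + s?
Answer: sqrt(33195) ≈ 182.19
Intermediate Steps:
u(p, a) = 3
sqrt((21303 - 1*(-11989)) + v(u(-13, -9))) = sqrt((21303 - 1*(-11989)) + (-100 + 3)) = sqrt((21303 + 11989) - 97) = sqrt(33292 - 97) = sqrt(33195)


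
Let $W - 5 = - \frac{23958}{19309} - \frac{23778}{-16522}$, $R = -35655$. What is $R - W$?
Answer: $- \frac{5688217051003}{159511649} \approx -35660.0$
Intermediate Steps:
$W = \frac{829205908}{159511649}$ ($W = 5 - \left(- \frac{11889}{8261} + \frac{23958}{19309}\right) = 5 - - \frac{31647663}{159511649} = 5 + \left(- \frac{23958}{19309} + \frac{11889}{8261}\right) = 5 + \frac{31647663}{159511649} = \frac{829205908}{159511649} \approx 5.1984$)
$R - W = -35655 - \frac{829205908}{159511649} = - \frac{5688217051003}{159511649}$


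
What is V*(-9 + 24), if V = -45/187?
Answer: -675/187 ≈ -3.6096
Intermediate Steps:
V = -45/187 (V = -45*1/187 = -45/187 ≈ -0.24064)
V*(-9 + 24) = -45*(-9 + 24)/187 = -45/187*15 = -675/187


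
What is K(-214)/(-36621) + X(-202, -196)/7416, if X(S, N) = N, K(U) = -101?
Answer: -59525/2514642 ≈ -0.023671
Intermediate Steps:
K(-214)/(-36621) + X(-202, -196)/7416 = -101/(-36621) - 196/7416 = -101*(-1/36621) - 196*1/7416 = 101/36621 - 49/1854 = -59525/2514642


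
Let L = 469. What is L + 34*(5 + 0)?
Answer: 639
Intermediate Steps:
L + 34*(5 + 0) = 469 + 34*(5 + 0) = 469 + 34*5 = 469 + 170 = 639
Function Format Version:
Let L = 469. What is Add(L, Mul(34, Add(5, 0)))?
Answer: 639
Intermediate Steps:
Add(L, Mul(34, Add(5, 0))) = Add(469, Mul(34, Add(5, 0))) = Add(469, Mul(34, 5)) = Add(469, 170) = 639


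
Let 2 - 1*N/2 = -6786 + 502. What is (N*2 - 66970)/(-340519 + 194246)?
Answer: 41826/146273 ≈ 0.28594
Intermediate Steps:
N = 12572 (N = 4 - 2*(-6786 + 502) = 4 - 2*(-6284) = 4 + 12568 = 12572)
(N*2 - 66970)/(-340519 + 194246) = (12572*2 - 66970)/(-340519 + 194246) = (25144 - 66970)/(-146273) = -41826*(-1/146273) = 41826/146273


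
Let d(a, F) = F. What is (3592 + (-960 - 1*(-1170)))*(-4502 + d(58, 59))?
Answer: -16892286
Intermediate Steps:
(3592 + (-960 - 1*(-1170)))*(-4502 + d(58, 59)) = (3592 + (-960 - 1*(-1170)))*(-4502 + 59) = (3592 + (-960 + 1170))*(-4443) = (3592 + 210)*(-4443) = 3802*(-4443) = -16892286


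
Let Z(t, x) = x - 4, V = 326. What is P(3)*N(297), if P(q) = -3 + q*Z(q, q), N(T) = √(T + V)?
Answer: -6*√623 ≈ -149.76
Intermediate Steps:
Z(t, x) = -4 + x
N(T) = √(326 + T) (N(T) = √(T + 326) = √(326 + T))
P(q) = -3 + q*(-4 + q)
P(3)*N(297) = (-3 + 3*(-4 + 3))*√(326 + 297) = (-3 + 3*(-1))*√623 = (-3 - 3)*√623 = -6*√623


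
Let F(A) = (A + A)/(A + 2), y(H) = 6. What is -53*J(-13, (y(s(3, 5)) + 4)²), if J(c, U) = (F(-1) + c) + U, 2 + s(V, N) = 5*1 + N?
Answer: -4505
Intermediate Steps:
s(V, N) = 3 + N (s(V, N) = -2 + (5*1 + N) = -2 + (5 + N) = 3 + N)
F(A) = 2*A/(2 + A) (F(A) = (2*A)/(2 + A) = 2*A/(2 + A))
J(c, U) = -2 + U + c (J(c, U) = (2*(-1)/(2 - 1) + c) + U = (2*(-1)/1 + c) + U = (2*(-1)*1 + c) + U = (-2 + c) + U = -2 + U + c)
-53*J(-13, (y(s(3, 5)) + 4)²) = -53*(-2 + (6 + 4)² - 13) = -53*(-2 + 10² - 13) = -53*(-2 + 100 - 13) = -53*85 = -4505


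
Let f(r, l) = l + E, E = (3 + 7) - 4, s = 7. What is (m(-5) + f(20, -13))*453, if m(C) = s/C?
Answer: -19026/5 ≈ -3805.2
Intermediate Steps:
m(C) = 7/C
E = 6 (E = 10 - 4 = 6)
f(r, l) = 6 + l (f(r, l) = l + 6 = 6 + l)
(m(-5) + f(20, -13))*453 = (7/(-5) + (6 - 13))*453 = (7*(-⅕) - 7)*453 = (-7/5 - 7)*453 = -42/5*453 = -19026/5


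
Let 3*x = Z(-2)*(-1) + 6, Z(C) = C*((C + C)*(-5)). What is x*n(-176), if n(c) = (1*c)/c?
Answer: 46/3 ≈ 15.333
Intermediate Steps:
Z(C) = -10*C**2 (Z(C) = C*((2*C)*(-5)) = C*(-10*C) = -10*C**2)
n(c) = 1 (n(c) = c/c = 1)
x = 46/3 (x = (-10*(-2)**2*(-1) + 6)/3 = (-10*4*(-1) + 6)/3 = (-40*(-1) + 6)/3 = (40 + 6)/3 = (1/3)*46 = 46/3 ≈ 15.333)
x*n(-176) = (46/3)*1 = 46/3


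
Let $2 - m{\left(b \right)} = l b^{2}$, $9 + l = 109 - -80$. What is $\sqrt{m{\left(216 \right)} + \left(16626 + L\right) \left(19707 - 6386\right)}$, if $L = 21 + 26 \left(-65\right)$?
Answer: $\sqrt{190844119} \approx 13815.0$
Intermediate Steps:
$L = -1669$ ($L = 21 - 1690 = -1669$)
$l = 180$ ($l = -9 + \left(109 - -80\right) = -9 + \left(109 + 80\right) = -9 + 189 = 180$)
$m{\left(b \right)} = 2 - 180 b^{2}$
$\sqrt{m{\left(216 \right)} + \left(16626 + L\right) \left(19707 - 6386\right)} = \sqrt{\left(2 - 180 \cdot 216^{2}\right) + \left(16626 - 1669\right) \left(19707 - 6386\right)} = \sqrt{\left(2 - 8398080\right) + 14957 \cdot 13321} = \sqrt{\left(2 - 8398080\right) + 199242197} = \sqrt{-8398078 + 199242197} = \sqrt{190844119}$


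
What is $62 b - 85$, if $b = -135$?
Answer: $-8455$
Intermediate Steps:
$62 b - 85 = 62 \left(-135\right) - 85 = -8370 - 85 = -8455$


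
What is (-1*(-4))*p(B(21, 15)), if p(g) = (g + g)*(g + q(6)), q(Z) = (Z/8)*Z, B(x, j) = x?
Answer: 4284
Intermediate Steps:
q(Z) = Z²/8 (q(Z) = (Z*(⅛))*Z = (Z/8)*Z = Z²/8)
p(g) = 2*g*(9/2 + g) (p(g) = (g + g)*(g + (⅛)*6²) = (2*g)*(g + (⅛)*36) = (2*g)*(g + 9/2) = (2*g)*(9/2 + g) = 2*g*(9/2 + g))
(-1*(-4))*p(B(21, 15)) = (-1*(-4))*(21*(9 + 2*21)) = 4*(21*(9 + 42)) = 4*(21*51) = 4*1071 = 4284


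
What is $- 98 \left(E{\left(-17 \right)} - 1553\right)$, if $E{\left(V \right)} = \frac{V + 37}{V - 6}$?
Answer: $\frac{3502422}{23} \approx 1.5228 \cdot 10^{5}$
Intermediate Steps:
$E{\left(V \right)} = \frac{37 + V}{-6 + V}$
$- 98 \left(E{\left(-17 \right)} - 1553\right) = - 98 \left(\frac{37 - 17}{-6 - 17} - 1553\right) = - 98 \left(\frac{1}{-23} \cdot 20 - 1553\right) = - 98 \left(\left(- \frac{1}{23}\right) 20 - 1553\right) = - 98 \left(- \frac{20}{23} - 1553\right) = \left(-98\right) \left(- \frac{35739}{23}\right) = \frac{3502422}{23}$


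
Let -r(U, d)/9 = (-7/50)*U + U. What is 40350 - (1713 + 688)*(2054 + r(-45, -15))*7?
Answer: -403351061/10 ≈ -4.0335e+7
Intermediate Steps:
r(U, d) = -387*U/50 (r(U, d) = -9*((-7/50)*U + U) = -9*((-7*1/50)*U + U) = -9*(-7*U/50 + U) = -387*U/50)
40350 - (1713 + 688)*(2054 + r(-45, -15))*7 = 40350 - (1713 + 688)*(2054 - 387/50*(-45))*7 = 40350 - 2401*(2054 + 3483/10)*7 = 40350 - 2401*(24023/10)*7 = 40350 - 57679223*7/10 = 40350 - 1*403754561/10 = 40350 - 403754561/10 = -403351061/10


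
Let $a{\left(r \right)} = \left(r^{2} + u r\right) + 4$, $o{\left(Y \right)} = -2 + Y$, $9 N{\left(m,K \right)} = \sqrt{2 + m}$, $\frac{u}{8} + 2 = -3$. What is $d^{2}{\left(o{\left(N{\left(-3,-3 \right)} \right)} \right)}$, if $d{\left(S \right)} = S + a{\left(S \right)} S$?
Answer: $\frac{16525384208}{531441} - \frac{412073984 i}{59049} \approx 31095.0 - 6978.5 i$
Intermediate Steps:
$u = -40$ ($u = -16 + 8 \left(-3\right) = -16 - 24 = -40$)
$N{\left(m,K \right)} = \frac{\sqrt{2 + m}}{9}$
$a{\left(r \right)} = 4 + r^{2} - 40 r$ ($a{\left(r \right)} = \left(r^{2} - 40 r\right) + 4 = 4 + r^{2} - 40 r$)
$d{\left(S \right)} = S + S \left(4 + S^{2} - 40 S\right)$ ($d{\left(S \right)} = S + \left(4 + S^{2} - 40 S\right) S = S + S \left(4 + S^{2} - 40 S\right)$)
$d^{2}{\left(o{\left(N{\left(-3,-3 \right)} \right)} \right)} = \left(\left(-2 + \frac{\sqrt{2 - 3}}{9}\right) \left(5 + \left(-2 + \frac{\sqrt{2 - 3}}{9}\right)^{2} - 40 \left(-2 + \frac{\sqrt{2 - 3}}{9}\right)\right)\right)^{2} = \left(\left(-2 + \frac{\sqrt{-1}}{9}\right) \left(5 + \left(-2 + \frac{\sqrt{-1}}{9}\right)^{2} - 40 \left(-2 + \frac{\sqrt{-1}}{9}\right)\right)\right)^{2} = \left(\left(-2 + \frac{i}{9}\right) \left(5 + \left(-2 + \frac{i}{9}\right)^{2} - 40 \left(-2 + \frac{i}{9}\right)\right)\right)^{2} = \left(\left(-2 + \frac{i}{9}\right) \left(5 + \left(-2 + \frac{i}{9}\right)^{2} + \left(80 - \frac{40 i}{9}\right)\right)\right)^{2} = \left(\left(-2 + \frac{i}{9}\right) \left(85 + \left(-2 + \frac{i}{9}\right)^{2} - \frac{40 i}{9}\right)\right)^{2} = \left(-2 + \frac{i}{9}\right)^{2} \left(85 + \left(-2 + \frac{i}{9}\right)^{2} - \frac{40 i}{9}\right)^{2}$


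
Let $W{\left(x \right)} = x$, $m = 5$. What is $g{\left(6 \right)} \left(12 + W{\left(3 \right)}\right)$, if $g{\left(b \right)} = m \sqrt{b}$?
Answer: $75 \sqrt{6} \approx 183.71$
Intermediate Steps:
$g{\left(b \right)} = 5 \sqrt{b}$
$g{\left(6 \right)} \left(12 + W{\left(3 \right)}\right) = 5 \sqrt{6} \left(12 + 3\right) = 5 \sqrt{6} \cdot 15 = 75 \sqrt{6}$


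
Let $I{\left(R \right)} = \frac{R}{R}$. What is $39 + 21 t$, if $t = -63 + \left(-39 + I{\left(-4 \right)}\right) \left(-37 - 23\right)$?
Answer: $46596$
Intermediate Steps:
$I{\left(R \right)} = 1$
$t = 2217$ ($t = -63 + \left(-39 + 1\right) \left(-37 - 23\right) = -63 - -2280 = -63 + 2280 = 2217$)
$39 + 21 t = 39 + 21 \cdot 2217 = 39 + 46557 = 46596$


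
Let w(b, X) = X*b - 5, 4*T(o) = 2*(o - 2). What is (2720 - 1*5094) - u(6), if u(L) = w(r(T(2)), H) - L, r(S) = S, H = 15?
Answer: -2363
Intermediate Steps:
T(o) = -1 + o/2 (T(o) = (2*(o - 2))/4 = (2*(-2 + o))/4 = (-4 + 2*o)/4 = -1 + o/2)
w(b, X) = -5 + X*b
u(L) = -5 - L (u(L) = (-5 + 15*(-1 + (1/2)*2)) - L = (-5 + 15*(-1 + 1)) - L = (-5 + 15*0) - L = (-5 + 0) - L = -5 - L)
(2720 - 1*5094) - u(6) = (2720 - 1*5094) - (-5 - 1*6) = (2720 - 5094) - (-5 - 6) = -2374 - 1*(-11) = -2374 + 11 = -2363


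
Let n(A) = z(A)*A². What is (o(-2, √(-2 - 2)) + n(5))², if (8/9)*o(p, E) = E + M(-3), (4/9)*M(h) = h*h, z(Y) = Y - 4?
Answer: 2332657/1024 + 13761*I/64 ≈ 2278.0 + 215.02*I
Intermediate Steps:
z(Y) = -4 + Y
n(A) = A²*(-4 + A) (n(A) = (-4 + A)*A² = A²*(-4 + A))
M(h) = 9*h²/4 (M(h) = 9*(h*h)/4 = 9*h²/4)
o(p, E) = 729/32 + 9*E/8 (o(p, E) = 9*(E + (9/4)*(-3)²)/8 = 9*(E + (9/4)*9)/8 = 9*(E + 81/4)/8 = 9*(81/4 + E)/8 = 729/32 + 9*E/8)
(o(-2, √(-2 - 2)) + n(5))² = ((729/32 + 9*√(-2 - 2)/8) + 5²*(-4 + 5))² = ((729/32 + 9*√(-4)/8) + 25*1)² = ((729/32 + 9*(2*I)/8) + 25)² = ((729/32 + 9*I/4) + 25)² = (1529/32 + 9*I/4)²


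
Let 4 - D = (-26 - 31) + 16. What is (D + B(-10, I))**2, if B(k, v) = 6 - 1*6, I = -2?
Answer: 2025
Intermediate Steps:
B(k, v) = 0 (B(k, v) = 6 - 6 = 0)
D = 45 (D = 4 - ((-26 - 31) + 16) = 4 - (-57 + 16) = 4 - 1*(-41) = 4 + 41 = 45)
(D + B(-10, I))**2 = (45 + 0)**2 = 45**2 = 2025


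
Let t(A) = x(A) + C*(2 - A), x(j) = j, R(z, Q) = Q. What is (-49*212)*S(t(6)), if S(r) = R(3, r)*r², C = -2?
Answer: -28504672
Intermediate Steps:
t(A) = -4 + 3*A (t(A) = A - 2*(2 - A) = A + (-4 + 2*A) = -4 + 3*A)
S(r) = r³ (S(r) = r*r² = r³)
(-49*212)*S(t(6)) = (-49*212)*(-4 + 3*6)³ = -10388*(-4 + 18)³ = -10388*14³ = -10388*2744 = -28504672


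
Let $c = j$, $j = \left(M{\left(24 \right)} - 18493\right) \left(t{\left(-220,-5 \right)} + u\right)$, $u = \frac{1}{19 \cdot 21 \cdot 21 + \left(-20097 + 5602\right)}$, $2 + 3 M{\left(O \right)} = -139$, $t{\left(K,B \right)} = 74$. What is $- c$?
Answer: $\frac{2097722205}{1529} \approx 1.372 \cdot 10^{6}$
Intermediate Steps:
$M{\left(O \right)} = -47$ ($M{\left(O \right)} = - \frac{2}{3} + \frac{1}{3} \left(-139\right) = - \frac{2}{3} - \frac{139}{3} = -47$)
$u = - \frac{1}{6116}$ ($u = \frac{1}{399 \cdot 21 - 14495} = \frac{1}{8379 - 14495} = \frac{1}{-6116} = - \frac{1}{6116} \approx -0.00016351$)
$j = - \frac{2097722205}{1529}$ ($j = \left(-47 - 18493\right) \left(74 - \frac{1}{6116}\right) = \left(-18540\right) \frac{452583}{6116} = - \frac{2097722205}{1529} \approx -1.372 \cdot 10^{6}$)
$c = - \frac{2097722205}{1529} \approx -1.372 \cdot 10^{6}$
$- c = \left(-1\right) \left(- \frac{2097722205}{1529}\right) = \frac{2097722205}{1529}$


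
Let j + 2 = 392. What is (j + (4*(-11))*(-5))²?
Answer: 372100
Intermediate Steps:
j = 390 (j = -2 + 392 = 390)
(j + (4*(-11))*(-5))² = (390 + (4*(-11))*(-5))² = (390 - 44*(-5))² = (390 + 220)² = 610² = 372100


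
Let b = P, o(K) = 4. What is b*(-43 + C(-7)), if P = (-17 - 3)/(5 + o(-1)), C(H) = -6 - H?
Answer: 280/3 ≈ 93.333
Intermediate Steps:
P = -20/9 (P = (-17 - 3)/(5 + 4) = -20/9 ≈ -2.2222)
b = -20/9 ≈ -2.2222
b*(-43 + C(-7)) = -20*(-43 + (-6 - 1*(-7)))/9 = -20*(-43 + (-6 + 7))/9 = -20*(-43 + 1)/9 = -20/9*(-42) = 280/3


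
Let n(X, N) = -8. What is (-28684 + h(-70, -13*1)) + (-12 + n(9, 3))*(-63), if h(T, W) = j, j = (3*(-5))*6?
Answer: -27514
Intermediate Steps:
j = -90 (j = -15*6 = -90)
h(T, W) = -90
(-28684 + h(-70, -13*1)) + (-12 + n(9, 3))*(-63) = (-28684 - 90) + (-12 - 8)*(-63) = -28774 - 20*(-63) = -28774 + 1260 = -27514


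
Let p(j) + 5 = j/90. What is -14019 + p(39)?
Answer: -420707/30 ≈ -14024.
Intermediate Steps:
p(j) = -5 + j/90
-14019 + p(39) = -14019 + (-5 + (1/90)*39) = -14019 + (-5 + 13/30) = -14019 - 137/30 = -420707/30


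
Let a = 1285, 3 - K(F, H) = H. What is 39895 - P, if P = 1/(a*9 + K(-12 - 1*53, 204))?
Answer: 453366779/11364 ≈ 39895.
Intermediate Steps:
K(F, H) = 3 - H
P = 1/11364 (P = 1/(1285*9 + (3 - 1*204)) = 1/(11565 + (3 - 204)) = 1/(11565 - 201) = 1/11364 ≈ 8.7997e-5)
39895 - P = 39895 - 1*1/11364 = 39895 - 1/11364 = 453366779/11364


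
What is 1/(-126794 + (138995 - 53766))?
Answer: -1/41565 ≈ -2.4059e-5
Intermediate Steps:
1/(-126794 + (138995 - 53766)) = 1/(-126794 + 85229) = 1/(-41565) = -1/41565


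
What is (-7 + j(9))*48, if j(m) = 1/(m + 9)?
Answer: -1000/3 ≈ -333.33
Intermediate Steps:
j(m) = 1/(9 + m)
(-7 + j(9))*48 = (-7 + 1/(9 + 9))*48 = (-7 + 1/18)*48 = -125/18*48 = -1000/3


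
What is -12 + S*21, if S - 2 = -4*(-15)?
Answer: 1290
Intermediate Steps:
S = 62 (S = 2 - 4*(-15) = 2 + 60 = 62)
-12 + S*21 = -12 + 62*21 = -12 + 1302 = 1290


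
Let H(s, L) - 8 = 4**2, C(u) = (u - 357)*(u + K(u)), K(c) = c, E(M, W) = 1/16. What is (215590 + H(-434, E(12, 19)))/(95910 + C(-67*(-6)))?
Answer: 15401/9435 ≈ 1.6323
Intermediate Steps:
E(M, W) = 1/16
C(u) = 2*u*(-357 + u) (C(u) = (u - 357)*(u + u) = (-357 + u)*(2*u) = 2*u*(-357 + u))
H(s, L) = 24 (H(s, L) = 8 + 4**2 = 8 + 16 = 24)
(215590 + H(-434, E(12, 19)))/(95910 + C(-67*(-6))) = (215590 + 24)/(95910 + 2*(-67*(-6))*(-357 - 67*(-6))) = 215614/(95910 + 2*402*(-357 + 402)) = 215614/(95910 + 2*402*45) = 215614/(95910 + 36180) = 215614/132090 = 215614*(1/132090) = 15401/9435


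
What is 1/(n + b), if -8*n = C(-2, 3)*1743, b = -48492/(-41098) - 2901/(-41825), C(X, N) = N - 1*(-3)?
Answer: -3437847700/4489831599429 ≈ -0.00076570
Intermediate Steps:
C(X, N) = 3 + N (C(X, N) = N + 3 = 3 + N)
b = 1073701599/859461925 (b = -48492*(-1/41098) - 2901*(-1/41825) = 24246/20549 + 2901/41825 = 1073701599/859461925 ≈ 1.2493)
n = -5229/4 (n = -(3 + 3)*1743/8 = -3*1743/4 = -1/8*10458 = -5229/4 ≈ -1307.3)
1/(n + b) = 1/(-5229/4 + 1073701599/859461925) = 1/(-4489831599429/3437847700) = -3437847700/4489831599429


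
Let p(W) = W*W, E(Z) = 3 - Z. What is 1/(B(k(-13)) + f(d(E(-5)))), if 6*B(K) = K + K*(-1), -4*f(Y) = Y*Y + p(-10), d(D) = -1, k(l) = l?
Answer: -4/101 ≈ -0.039604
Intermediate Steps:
p(W) = W**2
f(Y) = -25 - Y**2/4 (f(Y) = -(Y*Y + (-10)**2)/4 = -(Y**2 + 100)/4 = -(100 + Y**2)/4 = -25 - Y**2/4)
B(K) = 0 (B(K) = (K + K*(-1))/6 = (K - K)/6 = (1/6)*0 = 0)
1/(B(k(-13)) + f(d(E(-5)))) = 1/(0 + (-25 - 1/4*(-1)**2)) = 1/(0 + (-25 - 1/4*1)) = 1/(0 + (-25 - 1/4)) = 1/(0 - 101/4) = 1/(-101/4) = -4/101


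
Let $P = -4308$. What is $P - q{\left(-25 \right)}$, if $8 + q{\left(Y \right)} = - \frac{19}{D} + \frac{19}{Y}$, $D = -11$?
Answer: $- \frac{1182766}{275} \approx -4301.0$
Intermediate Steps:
$q{\left(Y \right)} = - \frac{69}{11} + \frac{19}{Y}$ ($q{\left(Y \right)} = -8 + \left(- \frac{19}{-11} + \frac{19}{Y}\right) = -8 + \left(\left(-19\right) \left(- \frac{1}{11}\right) + \frac{19}{Y}\right) = -8 + \left(\frac{19}{11} + \frac{19}{Y}\right) = - \frac{69}{11} + \frac{19}{Y}$)
$P - q{\left(-25 \right)} = -4308 - \left(- \frac{69}{11} + \frac{19}{-25}\right) = -4308 - \left(- \frac{69}{11} + 19 \left(- \frac{1}{25}\right)\right) = -4308 - \left(- \frac{69}{11} - \frac{19}{25}\right) = -4308 - - \frac{1934}{275} = -4308 + \frac{1934}{275} = - \frac{1182766}{275}$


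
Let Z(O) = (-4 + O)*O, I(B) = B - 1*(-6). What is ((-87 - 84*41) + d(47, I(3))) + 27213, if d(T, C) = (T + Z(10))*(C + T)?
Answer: 29674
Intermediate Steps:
I(B) = 6 + B (I(B) = B + 6 = 6 + B)
Z(O) = O*(-4 + O)
d(T, C) = (60 + T)*(C + T) (d(T, C) = (T + 10*(-4 + 10))*(C + T) = (T + 10*6)*(C + T) = (T + 60)*(C + T) = (60 + T)*(C + T))
((-87 - 84*41) + d(47, I(3))) + 27213 = ((-87 - 84*41) + (47**2 + 60*(6 + 3) + 60*47 + (6 + 3)*47)) + 27213 = ((-87 - 3444) + (2209 + 60*9 + 2820 + 9*47)) + 27213 = (-3531 + (2209 + 540 + 2820 + 423)) + 27213 = (-3531 + 5992) + 27213 = 2461 + 27213 = 29674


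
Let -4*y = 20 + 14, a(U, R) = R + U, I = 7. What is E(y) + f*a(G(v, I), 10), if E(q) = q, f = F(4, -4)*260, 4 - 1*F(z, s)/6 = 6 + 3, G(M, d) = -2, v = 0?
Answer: -124817/2 ≈ -62409.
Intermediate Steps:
F(z, s) = -30 (F(z, s) = 24 - 6*(6 + 3) = 24 - 6*9 = 24 - 54 = -30)
y = -17/2 (y = -(20 + 14)/4 = -¼*34 = -17/2 ≈ -8.5000)
f = -7800 (f = -30*260 = -7800)
E(y) + f*a(G(v, I), 10) = -17/2 - 7800*(10 - 2) = -17/2 - 7800*8 = -17/2 - 62400 = -124817/2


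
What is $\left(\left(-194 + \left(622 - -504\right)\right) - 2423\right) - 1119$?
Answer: $-2610$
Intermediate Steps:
$\left(\left(-194 + \left(622 - -504\right)\right) - 2423\right) - 1119 = \left(\left(-194 + \left(622 + 504\right)\right) - 2423\right) - 1119 = \left(\left(-194 + 1126\right) - 2423\right) - 1119 = \left(932 - 2423\right) - 1119 = -1491 - 1119 = -2610$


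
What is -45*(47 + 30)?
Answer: -3465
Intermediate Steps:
-45*(47 + 30) = -45*77 = -3465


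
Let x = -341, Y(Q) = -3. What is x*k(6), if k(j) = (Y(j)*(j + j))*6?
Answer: 73656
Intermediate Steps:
k(j) = -36*j (k(j) = -3*(j + j)*6 = -6*j*6 = -36*j)
x*k(6) = -(-12276)*6 = -341*(-216) = 73656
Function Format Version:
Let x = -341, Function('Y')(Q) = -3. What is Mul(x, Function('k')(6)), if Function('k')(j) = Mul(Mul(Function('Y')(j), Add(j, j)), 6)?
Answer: 73656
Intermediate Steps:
Function('k')(j) = Mul(-36, j) (Function('k')(j) = Mul(Mul(-3, Add(j, j)), 6) = Mul(Mul(-3, Mul(2, j)), 6) = Mul(Mul(-6, j), 6) = Mul(-36, j))
Mul(x, Function('k')(6)) = Mul(-341, Mul(-36, 6)) = Mul(-341, -216) = 73656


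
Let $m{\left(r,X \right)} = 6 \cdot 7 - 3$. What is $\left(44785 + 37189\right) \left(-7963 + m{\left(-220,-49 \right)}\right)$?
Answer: $-649561976$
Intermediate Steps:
$m{\left(r,X \right)} = 39$ ($m{\left(r,X \right)} = 42 - 3 = 39$)
$\left(44785 + 37189\right) \left(-7963 + m{\left(-220,-49 \right)}\right) = \left(44785 + 37189\right) \left(-7963 + 39\right) = 81974 \left(-7924\right) = -649561976$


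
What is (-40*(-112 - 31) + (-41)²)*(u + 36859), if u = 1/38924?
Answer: 10618212605517/38924 ≈ 2.7279e+8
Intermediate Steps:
u = 1/38924 ≈ 2.5691e-5
(-40*(-112 - 31) + (-41)²)*(u + 36859) = (-40*(-112 - 31) + (-41)²)*(1/38924 + 36859) = (-40*(-143) + 1681)*(1434699717/38924) = (5720 + 1681)*(1434699717/38924) = 7401*(1434699717/38924) = 10618212605517/38924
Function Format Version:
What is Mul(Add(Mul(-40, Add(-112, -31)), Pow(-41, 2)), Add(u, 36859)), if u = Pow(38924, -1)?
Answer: Rational(10618212605517, 38924) ≈ 2.7279e+8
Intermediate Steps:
u = Rational(1, 38924) ≈ 2.5691e-5
Mul(Add(Mul(-40, Add(-112, -31)), Pow(-41, 2)), Add(u, 36859)) = Mul(Add(Mul(-40, Add(-112, -31)), Pow(-41, 2)), Add(Rational(1, 38924), 36859)) = Mul(Add(Mul(-40, -143), 1681), Rational(1434699717, 38924)) = Mul(Add(5720, 1681), Rational(1434699717, 38924)) = Mul(7401, Rational(1434699717, 38924)) = Rational(10618212605517, 38924)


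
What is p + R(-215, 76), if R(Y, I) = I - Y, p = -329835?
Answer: -329544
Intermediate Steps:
p + R(-215, 76) = -329835 + (76 - 1*(-215)) = -329835 + (76 + 215) = -329835 + 291 = -329544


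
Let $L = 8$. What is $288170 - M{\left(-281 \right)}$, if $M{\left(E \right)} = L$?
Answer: $288162$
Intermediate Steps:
$M{\left(E \right)} = 8$
$288170 - M{\left(-281 \right)} = 288170 - 8 = 288162$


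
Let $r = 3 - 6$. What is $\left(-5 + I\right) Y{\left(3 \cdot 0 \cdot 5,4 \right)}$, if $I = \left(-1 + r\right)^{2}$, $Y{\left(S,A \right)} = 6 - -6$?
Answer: $132$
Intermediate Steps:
$r = -3$ ($r = 3 - 6 = -3$)
$Y{\left(S,A \right)} = 12$ ($Y{\left(S,A \right)} = 6 + 6 = 12$)
$I = 16$ ($I = \left(-1 - 3\right)^{2} = \left(-4\right)^{2} = 16$)
$\left(-5 + I\right) Y{\left(3 \cdot 0 \cdot 5,4 \right)} = \left(-5 + 16\right) 12 = 11 \cdot 12 = 132$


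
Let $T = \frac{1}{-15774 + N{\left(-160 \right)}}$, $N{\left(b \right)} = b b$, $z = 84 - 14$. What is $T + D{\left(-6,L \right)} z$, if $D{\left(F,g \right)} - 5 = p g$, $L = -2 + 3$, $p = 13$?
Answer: $\frac{12380761}{9826} \approx 1260.0$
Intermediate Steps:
$L = 1$
$D{\left(F,g \right)} = 5 + 13 g$
$z = 70$
$N{\left(b \right)} = b^{2}$
$T = \frac{1}{9826}$ ($T = \frac{1}{-15774 + \left(-160\right)^{2}} = \frac{1}{-15774 + 25600} = \frac{1}{9826} \approx 0.00010177$)
$T + D{\left(-6,L \right)} z = \frac{1}{9826} + \left(5 + 13 \cdot 1\right) 70 = \frac{1}{9826} + \left(5 + 13\right) 70 = \frac{1}{9826} + 18 \cdot 70 = \frac{1}{9826} + 1260 = \frac{12380761}{9826}$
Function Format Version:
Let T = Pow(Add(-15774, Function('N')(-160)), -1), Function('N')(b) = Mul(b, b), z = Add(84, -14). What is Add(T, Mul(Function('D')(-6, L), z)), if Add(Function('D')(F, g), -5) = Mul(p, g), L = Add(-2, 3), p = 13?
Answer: Rational(12380761, 9826) ≈ 1260.0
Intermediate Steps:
L = 1
Function('D')(F, g) = Add(5, Mul(13, g))
z = 70
Function('N')(b) = Pow(b, 2)
T = Rational(1, 9826) (T = Pow(Add(-15774, Pow(-160, 2)), -1) = Pow(Add(-15774, 25600), -1) = Pow(9826, -1) = Rational(1, 9826) ≈ 0.00010177)
Add(T, Mul(Function('D')(-6, L), z)) = Add(Rational(1, 9826), Mul(Add(5, Mul(13, 1)), 70)) = Add(Rational(1, 9826), Mul(Add(5, 13), 70)) = Add(Rational(1, 9826), Mul(18, 70)) = Add(Rational(1, 9826), 1260) = Rational(12380761, 9826)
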